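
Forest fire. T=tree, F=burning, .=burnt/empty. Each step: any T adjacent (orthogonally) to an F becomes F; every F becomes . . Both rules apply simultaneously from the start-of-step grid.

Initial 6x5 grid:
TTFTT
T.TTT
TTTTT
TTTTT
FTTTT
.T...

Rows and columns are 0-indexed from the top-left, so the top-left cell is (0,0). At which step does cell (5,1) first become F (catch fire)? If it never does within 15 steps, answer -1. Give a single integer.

Step 1: cell (5,1)='T' (+5 fires, +2 burnt)
Step 2: cell (5,1)='F' (+8 fires, +5 burnt)
  -> target ignites at step 2
Step 3: cell (5,1)='.' (+6 fires, +8 burnt)
Step 4: cell (5,1)='.' (+3 fires, +6 burnt)
Step 5: cell (5,1)='.' (+1 fires, +3 burnt)
Step 6: cell (5,1)='.' (+0 fires, +1 burnt)
  fire out at step 6

2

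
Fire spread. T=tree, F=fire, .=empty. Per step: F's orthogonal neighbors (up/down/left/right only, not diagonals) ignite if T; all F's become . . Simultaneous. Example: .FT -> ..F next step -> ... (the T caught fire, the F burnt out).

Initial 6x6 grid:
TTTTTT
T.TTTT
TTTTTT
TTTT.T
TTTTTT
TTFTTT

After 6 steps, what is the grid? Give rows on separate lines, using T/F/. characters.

Step 1: 3 trees catch fire, 1 burn out
  TTTTTT
  T.TTTT
  TTTTTT
  TTTT.T
  TTFTTT
  TF.FTT
Step 2: 5 trees catch fire, 3 burn out
  TTTTTT
  T.TTTT
  TTTTTT
  TTFT.T
  TF.FTT
  F...FT
Step 3: 6 trees catch fire, 5 burn out
  TTTTTT
  T.TTTT
  TTFTTT
  TF.F.T
  F...FT
  .....F
Step 4: 5 trees catch fire, 6 burn out
  TTTTTT
  T.FTTT
  TF.FTT
  F....T
  .....F
  ......
Step 5: 5 trees catch fire, 5 burn out
  TTFTTT
  T..FTT
  F...FT
  .....F
  ......
  ......
Step 6: 5 trees catch fire, 5 burn out
  TF.FTT
  F...FT
  .....F
  ......
  ......
  ......

TF.FTT
F...FT
.....F
......
......
......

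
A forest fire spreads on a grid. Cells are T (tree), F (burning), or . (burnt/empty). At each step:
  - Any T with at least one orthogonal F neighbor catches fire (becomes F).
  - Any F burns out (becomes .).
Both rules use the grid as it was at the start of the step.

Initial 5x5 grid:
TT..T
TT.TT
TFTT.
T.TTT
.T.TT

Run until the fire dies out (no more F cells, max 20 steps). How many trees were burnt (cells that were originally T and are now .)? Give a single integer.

Step 1: +3 fires, +1 burnt (F count now 3)
Step 2: +5 fires, +3 burnt (F count now 5)
Step 3: +3 fires, +5 burnt (F count now 3)
Step 4: +3 fires, +3 burnt (F count now 3)
Step 5: +2 fires, +3 burnt (F count now 2)
Step 6: +0 fires, +2 burnt (F count now 0)
Fire out after step 6
Initially T: 17, now '.': 24
Total burnt (originally-T cells now '.'): 16

Answer: 16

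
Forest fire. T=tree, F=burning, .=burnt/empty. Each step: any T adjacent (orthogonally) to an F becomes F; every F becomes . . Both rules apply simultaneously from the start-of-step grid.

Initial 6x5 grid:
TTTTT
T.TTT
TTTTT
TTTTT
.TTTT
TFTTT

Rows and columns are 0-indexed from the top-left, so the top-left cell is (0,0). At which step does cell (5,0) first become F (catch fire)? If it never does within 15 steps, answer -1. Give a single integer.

Step 1: cell (5,0)='F' (+3 fires, +1 burnt)
  -> target ignites at step 1
Step 2: cell (5,0)='.' (+3 fires, +3 burnt)
Step 3: cell (5,0)='.' (+5 fires, +3 burnt)
Step 4: cell (5,0)='.' (+4 fires, +5 burnt)
Step 5: cell (5,0)='.' (+4 fires, +4 burnt)
Step 6: cell (5,0)='.' (+4 fires, +4 burnt)
Step 7: cell (5,0)='.' (+3 fires, +4 burnt)
Step 8: cell (5,0)='.' (+1 fires, +3 burnt)
Step 9: cell (5,0)='.' (+0 fires, +1 burnt)
  fire out at step 9

1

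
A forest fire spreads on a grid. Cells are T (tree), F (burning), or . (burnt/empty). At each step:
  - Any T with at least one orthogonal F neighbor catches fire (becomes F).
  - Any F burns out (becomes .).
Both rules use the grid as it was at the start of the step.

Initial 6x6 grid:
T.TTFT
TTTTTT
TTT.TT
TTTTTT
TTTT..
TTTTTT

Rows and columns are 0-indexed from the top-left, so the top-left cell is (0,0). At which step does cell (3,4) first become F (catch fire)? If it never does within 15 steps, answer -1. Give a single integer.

Step 1: cell (3,4)='T' (+3 fires, +1 burnt)
Step 2: cell (3,4)='T' (+4 fires, +3 burnt)
Step 3: cell (3,4)='F' (+3 fires, +4 burnt)
  -> target ignites at step 3
Step 4: cell (3,4)='.' (+4 fires, +3 burnt)
Step 5: cell (3,4)='.' (+4 fires, +4 burnt)
Step 6: cell (3,4)='.' (+5 fires, +4 burnt)
Step 7: cell (3,4)='.' (+4 fires, +5 burnt)
Step 8: cell (3,4)='.' (+3 fires, +4 burnt)
Step 9: cell (3,4)='.' (+1 fires, +3 burnt)
Step 10: cell (3,4)='.' (+0 fires, +1 burnt)
  fire out at step 10

3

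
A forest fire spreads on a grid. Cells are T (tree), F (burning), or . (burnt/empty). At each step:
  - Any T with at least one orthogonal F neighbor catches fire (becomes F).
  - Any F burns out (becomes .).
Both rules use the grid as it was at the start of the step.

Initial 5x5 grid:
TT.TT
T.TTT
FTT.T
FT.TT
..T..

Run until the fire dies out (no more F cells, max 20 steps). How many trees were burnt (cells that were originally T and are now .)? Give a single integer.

Step 1: +3 fires, +2 burnt (F count now 3)
Step 2: +2 fires, +3 burnt (F count now 2)
Step 3: +2 fires, +2 burnt (F count now 2)
Step 4: +1 fires, +2 burnt (F count now 1)
Step 5: +2 fires, +1 burnt (F count now 2)
Step 6: +2 fires, +2 burnt (F count now 2)
Step 7: +1 fires, +2 burnt (F count now 1)
Step 8: +1 fires, +1 burnt (F count now 1)
Step 9: +0 fires, +1 burnt (F count now 0)
Fire out after step 9
Initially T: 15, now '.': 24
Total burnt (originally-T cells now '.'): 14

Answer: 14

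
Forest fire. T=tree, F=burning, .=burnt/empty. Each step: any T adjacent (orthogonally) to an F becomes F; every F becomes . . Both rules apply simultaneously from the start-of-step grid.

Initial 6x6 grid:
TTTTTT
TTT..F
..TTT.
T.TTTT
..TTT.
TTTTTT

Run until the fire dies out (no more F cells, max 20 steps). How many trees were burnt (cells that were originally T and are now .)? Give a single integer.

Step 1: +1 fires, +1 burnt (F count now 1)
Step 2: +1 fires, +1 burnt (F count now 1)
Step 3: +1 fires, +1 burnt (F count now 1)
Step 4: +1 fires, +1 burnt (F count now 1)
Step 5: +2 fires, +1 burnt (F count now 2)
Step 6: +3 fires, +2 burnt (F count now 3)
Step 7: +3 fires, +3 burnt (F count now 3)
Step 8: +3 fires, +3 burnt (F count now 3)
Step 9: +3 fires, +3 burnt (F count now 3)
Step 10: +4 fires, +3 burnt (F count now 4)
Step 11: +2 fires, +4 burnt (F count now 2)
Step 12: +1 fires, +2 burnt (F count now 1)
Step 13: +0 fires, +1 burnt (F count now 0)
Fire out after step 13
Initially T: 26, now '.': 35
Total burnt (originally-T cells now '.'): 25

Answer: 25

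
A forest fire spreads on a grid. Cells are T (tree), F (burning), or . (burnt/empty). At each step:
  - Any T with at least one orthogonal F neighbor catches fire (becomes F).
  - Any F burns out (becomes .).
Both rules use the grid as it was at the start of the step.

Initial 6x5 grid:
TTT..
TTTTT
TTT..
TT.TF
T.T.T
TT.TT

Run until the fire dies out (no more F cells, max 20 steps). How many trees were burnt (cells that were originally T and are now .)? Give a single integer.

Step 1: +2 fires, +1 burnt (F count now 2)
Step 2: +1 fires, +2 burnt (F count now 1)
Step 3: +1 fires, +1 burnt (F count now 1)
Step 4: +0 fires, +1 burnt (F count now 0)
Fire out after step 4
Initially T: 21, now '.': 13
Total burnt (originally-T cells now '.'): 4

Answer: 4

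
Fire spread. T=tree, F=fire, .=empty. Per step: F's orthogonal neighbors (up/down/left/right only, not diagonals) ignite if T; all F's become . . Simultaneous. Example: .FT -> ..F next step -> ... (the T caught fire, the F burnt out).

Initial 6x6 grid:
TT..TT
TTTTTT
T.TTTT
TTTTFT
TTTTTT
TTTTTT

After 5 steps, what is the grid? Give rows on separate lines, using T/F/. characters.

Step 1: 4 trees catch fire, 1 burn out
  TT..TT
  TTTTTT
  T.TTFT
  TTTF.F
  TTTTFT
  TTTTTT
Step 2: 7 trees catch fire, 4 burn out
  TT..TT
  TTTTFT
  T.TF.F
  TTF...
  TTTF.F
  TTTTFT
Step 3: 8 trees catch fire, 7 burn out
  TT..FT
  TTTF.F
  T.F...
  TF....
  TTF...
  TTTF.F
Step 4: 5 trees catch fire, 8 burn out
  TT...F
  TTF...
  T.....
  F.....
  TF....
  TTF...
Step 5: 4 trees catch fire, 5 burn out
  TT....
  TF....
  F.....
  ......
  F.....
  TF....

TT....
TF....
F.....
......
F.....
TF....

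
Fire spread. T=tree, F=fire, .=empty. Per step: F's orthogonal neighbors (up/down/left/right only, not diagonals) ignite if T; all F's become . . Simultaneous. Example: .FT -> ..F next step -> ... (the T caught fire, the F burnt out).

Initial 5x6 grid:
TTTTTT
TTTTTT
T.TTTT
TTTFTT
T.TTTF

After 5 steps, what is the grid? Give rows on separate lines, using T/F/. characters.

Step 1: 6 trees catch fire, 2 burn out
  TTTTTT
  TTTTTT
  T.TFTT
  TTF.FF
  T.TFF.
Step 2: 6 trees catch fire, 6 burn out
  TTTTTT
  TTTFTT
  T.F.FF
  TF....
  T.F...
Step 3: 5 trees catch fire, 6 burn out
  TTTFTT
  TTF.FF
  T.....
  F.....
  T.....
Step 4: 6 trees catch fire, 5 burn out
  TTF.FF
  TF....
  F.....
  ......
  F.....
Step 5: 2 trees catch fire, 6 burn out
  TF....
  F.....
  ......
  ......
  ......

TF....
F.....
......
......
......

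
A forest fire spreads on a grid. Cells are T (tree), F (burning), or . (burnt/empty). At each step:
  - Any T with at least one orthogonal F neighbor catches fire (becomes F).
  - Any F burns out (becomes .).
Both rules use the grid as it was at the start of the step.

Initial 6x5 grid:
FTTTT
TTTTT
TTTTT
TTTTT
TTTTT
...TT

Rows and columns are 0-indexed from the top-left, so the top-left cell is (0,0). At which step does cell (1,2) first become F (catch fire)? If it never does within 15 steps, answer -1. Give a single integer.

Step 1: cell (1,2)='T' (+2 fires, +1 burnt)
Step 2: cell (1,2)='T' (+3 fires, +2 burnt)
Step 3: cell (1,2)='F' (+4 fires, +3 burnt)
  -> target ignites at step 3
Step 4: cell (1,2)='.' (+5 fires, +4 burnt)
Step 5: cell (1,2)='.' (+4 fires, +5 burnt)
Step 6: cell (1,2)='.' (+3 fires, +4 burnt)
Step 7: cell (1,2)='.' (+2 fires, +3 burnt)
Step 8: cell (1,2)='.' (+2 fires, +2 burnt)
Step 9: cell (1,2)='.' (+1 fires, +2 burnt)
Step 10: cell (1,2)='.' (+0 fires, +1 burnt)
  fire out at step 10

3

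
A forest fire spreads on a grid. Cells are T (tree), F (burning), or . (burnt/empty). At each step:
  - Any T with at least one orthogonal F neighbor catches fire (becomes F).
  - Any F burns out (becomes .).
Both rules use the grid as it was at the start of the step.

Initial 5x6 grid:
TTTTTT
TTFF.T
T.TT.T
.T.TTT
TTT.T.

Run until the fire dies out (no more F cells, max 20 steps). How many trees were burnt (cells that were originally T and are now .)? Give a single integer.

Step 1: +5 fires, +2 burnt (F count now 5)
Step 2: +4 fires, +5 burnt (F count now 4)
Step 3: +4 fires, +4 burnt (F count now 4)
Step 4: +3 fires, +4 burnt (F count now 3)
Step 5: +1 fires, +3 burnt (F count now 1)
Step 6: +0 fires, +1 burnt (F count now 0)
Fire out after step 6
Initially T: 21, now '.': 26
Total burnt (originally-T cells now '.'): 17

Answer: 17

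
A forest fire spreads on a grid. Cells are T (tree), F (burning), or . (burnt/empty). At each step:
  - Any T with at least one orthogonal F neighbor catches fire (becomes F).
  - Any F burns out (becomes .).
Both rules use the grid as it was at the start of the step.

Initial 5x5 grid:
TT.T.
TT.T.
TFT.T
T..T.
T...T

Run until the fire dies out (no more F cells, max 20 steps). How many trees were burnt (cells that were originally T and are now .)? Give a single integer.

Answer: 8

Derivation:
Step 1: +3 fires, +1 burnt (F count now 3)
Step 2: +3 fires, +3 burnt (F count now 3)
Step 3: +2 fires, +3 burnt (F count now 2)
Step 4: +0 fires, +2 burnt (F count now 0)
Fire out after step 4
Initially T: 13, now '.': 20
Total burnt (originally-T cells now '.'): 8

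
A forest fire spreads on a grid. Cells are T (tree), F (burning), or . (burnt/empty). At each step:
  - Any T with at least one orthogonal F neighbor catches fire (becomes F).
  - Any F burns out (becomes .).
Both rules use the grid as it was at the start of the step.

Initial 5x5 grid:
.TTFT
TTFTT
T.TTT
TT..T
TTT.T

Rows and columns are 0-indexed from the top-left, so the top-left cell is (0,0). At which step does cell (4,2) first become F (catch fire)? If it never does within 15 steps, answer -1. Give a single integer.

Step 1: cell (4,2)='T' (+5 fires, +2 burnt)
Step 2: cell (4,2)='T' (+4 fires, +5 burnt)
Step 3: cell (4,2)='T' (+2 fires, +4 burnt)
Step 4: cell (4,2)='T' (+2 fires, +2 burnt)
Step 5: cell (4,2)='T' (+3 fires, +2 burnt)
Step 6: cell (4,2)='T' (+1 fires, +3 burnt)
Step 7: cell (4,2)='F' (+1 fires, +1 burnt)
  -> target ignites at step 7
Step 8: cell (4,2)='.' (+0 fires, +1 burnt)
  fire out at step 8

7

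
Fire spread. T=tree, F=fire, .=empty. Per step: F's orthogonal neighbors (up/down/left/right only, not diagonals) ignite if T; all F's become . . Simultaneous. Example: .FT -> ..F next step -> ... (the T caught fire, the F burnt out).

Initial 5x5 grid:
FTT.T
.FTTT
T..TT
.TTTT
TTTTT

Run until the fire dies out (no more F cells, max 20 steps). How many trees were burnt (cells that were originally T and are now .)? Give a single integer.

Answer: 17

Derivation:
Step 1: +2 fires, +2 burnt (F count now 2)
Step 2: +2 fires, +2 burnt (F count now 2)
Step 3: +2 fires, +2 burnt (F count now 2)
Step 4: +3 fires, +2 burnt (F count now 3)
Step 5: +3 fires, +3 burnt (F count now 3)
Step 6: +3 fires, +3 burnt (F count now 3)
Step 7: +1 fires, +3 burnt (F count now 1)
Step 8: +1 fires, +1 burnt (F count now 1)
Step 9: +0 fires, +1 burnt (F count now 0)
Fire out after step 9
Initially T: 18, now '.': 24
Total burnt (originally-T cells now '.'): 17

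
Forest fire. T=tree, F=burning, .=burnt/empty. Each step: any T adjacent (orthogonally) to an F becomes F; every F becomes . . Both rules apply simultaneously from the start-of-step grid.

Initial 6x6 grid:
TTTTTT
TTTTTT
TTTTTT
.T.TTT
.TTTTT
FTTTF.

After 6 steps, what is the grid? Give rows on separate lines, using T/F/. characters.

Step 1: 3 trees catch fire, 2 burn out
  TTTTTT
  TTTTTT
  TTTTTT
  .T.TTT
  .TTTFT
  .FTF..
Step 2: 5 trees catch fire, 3 burn out
  TTTTTT
  TTTTTT
  TTTTTT
  .T.TFT
  .FTF.F
  ..F...
Step 3: 5 trees catch fire, 5 burn out
  TTTTTT
  TTTTTT
  TTTTFT
  .F.F.F
  ..F...
  ......
Step 4: 4 trees catch fire, 5 burn out
  TTTTTT
  TTTTFT
  TFTF.F
  ......
  ......
  ......
Step 5: 6 trees catch fire, 4 burn out
  TTTTFT
  TFTF.F
  F.F...
  ......
  ......
  ......
Step 6: 5 trees catch fire, 6 burn out
  TFTF.F
  F.F...
  ......
  ......
  ......
  ......

TFTF.F
F.F...
......
......
......
......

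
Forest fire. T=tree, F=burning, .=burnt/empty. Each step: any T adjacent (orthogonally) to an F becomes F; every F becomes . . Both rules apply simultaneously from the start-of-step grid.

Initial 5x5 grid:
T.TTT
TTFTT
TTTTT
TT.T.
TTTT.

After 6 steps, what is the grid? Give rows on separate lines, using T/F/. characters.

Step 1: 4 trees catch fire, 1 burn out
  T.FTT
  TF.FT
  TTFTT
  TT.T.
  TTTT.
Step 2: 5 trees catch fire, 4 burn out
  T..FT
  F...F
  TF.FT
  TT.T.
  TTTT.
Step 3: 6 trees catch fire, 5 burn out
  F...F
  .....
  F...F
  TF.F.
  TTTT.
Step 4: 3 trees catch fire, 6 burn out
  .....
  .....
  .....
  F....
  TFTF.
Step 5: 2 trees catch fire, 3 burn out
  .....
  .....
  .....
  .....
  F.F..
Step 6: 0 trees catch fire, 2 burn out
  .....
  .....
  .....
  .....
  .....

.....
.....
.....
.....
.....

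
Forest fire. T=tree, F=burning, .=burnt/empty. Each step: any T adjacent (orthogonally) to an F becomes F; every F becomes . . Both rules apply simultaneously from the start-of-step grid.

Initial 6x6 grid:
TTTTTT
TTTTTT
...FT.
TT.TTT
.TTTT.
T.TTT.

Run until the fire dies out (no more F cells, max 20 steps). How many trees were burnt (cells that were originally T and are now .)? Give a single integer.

Step 1: +3 fires, +1 burnt (F count now 3)
Step 2: +5 fires, +3 burnt (F count now 5)
Step 3: +8 fires, +5 burnt (F count now 8)
Step 4: +6 fires, +8 burnt (F count now 6)
Step 5: +2 fires, +6 burnt (F count now 2)
Step 6: +1 fires, +2 burnt (F count now 1)
Step 7: +0 fires, +1 burnt (F count now 0)
Fire out after step 7
Initially T: 26, now '.': 35
Total burnt (originally-T cells now '.'): 25

Answer: 25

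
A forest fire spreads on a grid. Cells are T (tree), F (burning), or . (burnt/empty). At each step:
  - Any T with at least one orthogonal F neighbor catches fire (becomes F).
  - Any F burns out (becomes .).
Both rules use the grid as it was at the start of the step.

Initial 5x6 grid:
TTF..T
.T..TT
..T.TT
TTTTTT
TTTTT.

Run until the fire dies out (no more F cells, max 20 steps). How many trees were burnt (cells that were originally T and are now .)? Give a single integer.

Answer: 3

Derivation:
Step 1: +1 fires, +1 burnt (F count now 1)
Step 2: +2 fires, +1 burnt (F count now 2)
Step 3: +0 fires, +2 burnt (F count now 0)
Fire out after step 3
Initially T: 20, now '.': 13
Total burnt (originally-T cells now '.'): 3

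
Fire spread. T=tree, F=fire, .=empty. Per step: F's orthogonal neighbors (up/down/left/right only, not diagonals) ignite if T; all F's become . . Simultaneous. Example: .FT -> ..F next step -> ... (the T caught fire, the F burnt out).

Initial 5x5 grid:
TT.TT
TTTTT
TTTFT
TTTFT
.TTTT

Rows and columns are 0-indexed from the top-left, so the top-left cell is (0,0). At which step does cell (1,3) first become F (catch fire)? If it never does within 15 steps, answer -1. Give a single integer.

Step 1: cell (1,3)='F' (+6 fires, +2 burnt)
  -> target ignites at step 1
Step 2: cell (1,3)='.' (+7 fires, +6 burnt)
Step 3: cell (1,3)='.' (+5 fires, +7 burnt)
Step 4: cell (1,3)='.' (+2 fires, +5 burnt)
Step 5: cell (1,3)='.' (+1 fires, +2 burnt)
Step 6: cell (1,3)='.' (+0 fires, +1 burnt)
  fire out at step 6

1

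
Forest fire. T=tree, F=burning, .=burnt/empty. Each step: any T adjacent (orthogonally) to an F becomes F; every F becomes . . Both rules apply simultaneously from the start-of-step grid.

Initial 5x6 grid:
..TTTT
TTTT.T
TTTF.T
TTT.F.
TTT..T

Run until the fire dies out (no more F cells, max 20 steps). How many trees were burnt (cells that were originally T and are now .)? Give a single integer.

Answer: 19

Derivation:
Step 1: +2 fires, +2 burnt (F count now 2)
Step 2: +4 fires, +2 burnt (F count now 4)
Step 3: +6 fires, +4 burnt (F count now 6)
Step 4: +4 fires, +6 burnt (F count now 4)
Step 5: +2 fires, +4 burnt (F count now 2)
Step 6: +1 fires, +2 burnt (F count now 1)
Step 7: +0 fires, +1 burnt (F count now 0)
Fire out after step 7
Initially T: 20, now '.': 29
Total burnt (originally-T cells now '.'): 19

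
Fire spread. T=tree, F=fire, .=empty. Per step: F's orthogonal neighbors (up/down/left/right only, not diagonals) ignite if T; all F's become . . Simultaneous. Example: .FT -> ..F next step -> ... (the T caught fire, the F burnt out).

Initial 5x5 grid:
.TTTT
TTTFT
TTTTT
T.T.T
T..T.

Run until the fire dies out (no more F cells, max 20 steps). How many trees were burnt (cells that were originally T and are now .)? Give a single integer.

Step 1: +4 fires, +1 burnt (F count now 4)
Step 2: +5 fires, +4 burnt (F count now 5)
Step 3: +5 fires, +5 burnt (F count now 5)
Step 4: +1 fires, +5 burnt (F count now 1)
Step 5: +1 fires, +1 burnt (F count now 1)
Step 6: +1 fires, +1 burnt (F count now 1)
Step 7: +0 fires, +1 burnt (F count now 0)
Fire out after step 7
Initially T: 18, now '.': 24
Total burnt (originally-T cells now '.'): 17

Answer: 17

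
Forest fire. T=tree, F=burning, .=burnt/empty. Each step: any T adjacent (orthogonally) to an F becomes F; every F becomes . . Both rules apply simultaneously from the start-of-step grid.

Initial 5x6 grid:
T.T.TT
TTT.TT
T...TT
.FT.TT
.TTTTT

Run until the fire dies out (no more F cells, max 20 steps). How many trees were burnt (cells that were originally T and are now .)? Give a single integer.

Step 1: +2 fires, +1 burnt (F count now 2)
Step 2: +1 fires, +2 burnt (F count now 1)
Step 3: +1 fires, +1 burnt (F count now 1)
Step 4: +1 fires, +1 burnt (F count now 1)
Step 5: +2 fires, +1 burnt (F count now 2)
Step 6: +2 fires, +2 burnt (F count now 2)
Step 7: +2 fires, +2 burnt (F count now 2)
Step 8: +2 fires, +2 burnt (F count now 2)
Step 9: +1 fires, +2 burnt (F count now 1)
Step 10: +0 fires, +1 burnt (F count now 0)
Fire out after step 10
Initially T: 20, now '.': 24
Total burnt (originally-T cells now '.'): 14

Answer: 14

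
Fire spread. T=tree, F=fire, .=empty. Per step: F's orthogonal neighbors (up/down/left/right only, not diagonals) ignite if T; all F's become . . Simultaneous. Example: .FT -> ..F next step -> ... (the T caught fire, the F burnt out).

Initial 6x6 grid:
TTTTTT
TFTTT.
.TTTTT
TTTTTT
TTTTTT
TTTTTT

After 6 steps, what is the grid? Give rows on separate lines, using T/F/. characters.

Step 1: 4 trees catch fire, 1 burn out
  TFTTTT
  F.FTT.
  .FTTTT
  TTTTTT
  TTTTTT
  TTTTTT
Step 2: 5 trees catch fire, 4 burn out
  F.FTTT
  ...FT.
  ..FTTT
  TFTTTT
  TTTTTT
  TTTTTT
Step 3: 6 trees catch fire, 5 burn out
  ...FTT
  ....F.
  ...FTT
  F.FTTT
  TFTTTT
  TTTTTT
Step 4: 6 trees catch fire, 6 burn out
  ....FT
  ......
  ....FT
  ...FTT
  F.FTTT
  TFTTTT
Step 5: 6 trees catch fire, 6 burn out
  .....F
  ......
  .....F
  ....FT
  ...FTT
  F.FTTT
Step 6: 3 trees catch fire, 6 burn out
  ......
  ......
  ......
  .....F
  ....FT
  ...FTT

......
......
......
.....F
....FT
...FTT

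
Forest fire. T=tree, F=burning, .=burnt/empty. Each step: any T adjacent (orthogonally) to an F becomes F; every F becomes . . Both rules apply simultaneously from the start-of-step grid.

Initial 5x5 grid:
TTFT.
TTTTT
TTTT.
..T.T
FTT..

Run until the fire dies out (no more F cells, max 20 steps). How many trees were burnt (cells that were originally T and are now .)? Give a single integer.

Step 1: +4 fires, +2 burnt (F count now 4)
Step 2: +5 fires, +4 burnt (F count now 5)
Step 3: +5 fires, +5 burnt (F count now 5)
Step 4: +1 fires, +5 burnt (F count now 1)
Step 5: +0 fires, +1 burnt (F count now 0)
Fire out after step 5
Initially T: 16, now '.': 24
Total burnt (originally-T cells now '.'): 15

Answer: 15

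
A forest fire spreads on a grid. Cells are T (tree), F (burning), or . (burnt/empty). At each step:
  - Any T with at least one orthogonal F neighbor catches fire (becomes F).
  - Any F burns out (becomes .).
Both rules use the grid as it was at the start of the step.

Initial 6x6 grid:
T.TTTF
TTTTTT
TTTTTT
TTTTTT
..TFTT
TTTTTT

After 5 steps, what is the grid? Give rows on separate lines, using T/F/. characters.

Step 1: 6 trees catch fire, 2 burn out
  T.TTF.
  TTTTTF
  TTTTTT
  TTTFTT
  ..F.FT
  TTTFTT
Step 2: 9 trees catch fire, 6 burn out
  T.TF..
  TTTTF.
  TTTFTF
  TTF.FT
  .....F
  TTF.FT
Step 3: 8 trees catch fire, 9 burn out
  T.F...
  TTTF..
  TTF.F.
  TF...F
  ......
  TF...F
Step 4: 4 trees catch fire, 8 burn out
  T.....
  TTF...
  TF....
  F.....
  ......
  F.....
Step 5: 2 trees catch fire, 4 burn out
  T.....
  TF....
  F.....
  ......
  ......
  ......

T.....
TF....
F.....
......
......
......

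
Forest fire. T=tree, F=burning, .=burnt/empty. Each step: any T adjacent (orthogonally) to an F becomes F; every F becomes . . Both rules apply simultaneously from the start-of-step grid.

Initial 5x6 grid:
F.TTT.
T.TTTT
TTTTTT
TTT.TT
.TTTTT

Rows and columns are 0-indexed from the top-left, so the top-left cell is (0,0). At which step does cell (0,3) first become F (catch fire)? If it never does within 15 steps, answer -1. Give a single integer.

Step 1: cell (0,3)='T' (+1 fires, +1 burnt)
Step 2: cell (0,3)='T' (+1 fires, +1 burnt)
Step 3: cell (0,3)='T' (+2 fires, +1 burnt)
Step 4: cell (0,3)='T' (+2 fires, +2 burnt)
Step 5: cell (0,3)='T' (+4 fires, +2 burnt)
Step 6: cell (0,3)='T' (+4 fires, +4 burnt)
Step 7: cell (0,3)='F' (+5 fires, +4 burnt)
  -> target ignites at step 7
Step 8: cell (0,3)='.' (+4 fires, +5 burnt)
Step 9: cell (0,3)='.' (+1 fires, +4 burnt)
Step 10: cell (0,3)='.' (+0 fires, +1 burnt)
  fire out at step 10

7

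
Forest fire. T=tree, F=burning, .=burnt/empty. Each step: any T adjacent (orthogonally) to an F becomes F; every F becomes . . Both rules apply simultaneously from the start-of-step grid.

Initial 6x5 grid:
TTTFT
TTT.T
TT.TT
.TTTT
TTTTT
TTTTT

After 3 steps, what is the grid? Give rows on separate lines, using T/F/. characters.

Step 1: 2 trees catch fire, 1 burn out
  TTF.F
  TTT.T
  TT.TT
  .TTTT
  TTTTT
  TTTTT
Step 2: 3 trees catch fire, 2 burn out
  TF...
  TTF.F
  TT.TT
  .TTTT
  TTTTT
  TTTTT
Step 3: 3 trees catch fire, 3 burn out
  F....
  TF...
  TT.TF
  .TTTT
  TTTTT
  TTTTT

F....
TF...
TT.TF
.TTTT
TTTTT
TTTTT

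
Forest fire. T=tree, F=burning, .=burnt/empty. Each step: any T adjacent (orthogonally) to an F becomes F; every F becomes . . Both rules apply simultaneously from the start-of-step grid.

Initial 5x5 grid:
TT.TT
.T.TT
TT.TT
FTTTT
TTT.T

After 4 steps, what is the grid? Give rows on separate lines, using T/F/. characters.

Step 1: 3 trees catch fire, 1 burn out
  TT.TT
  .T.TT
  FT.TT
  .FTTT
  FTT.T
Step 2: 3 trees catch fire, 3 burn out
  TT.TT
  .T.TT
  .F.TT
  ..FTT
  .FT.T
Step 3: 3 trees catch fire, 3 burn out
  TT.TT
  .F.TT
  ...TT
  ...FT
  ..F.T
Step 4: 3 trees catch fire, 3 burn out
  TF.TT
  ...TT
  ...FT
  ....F
  ....T

TF.TT
...TT
...FT
....F
....T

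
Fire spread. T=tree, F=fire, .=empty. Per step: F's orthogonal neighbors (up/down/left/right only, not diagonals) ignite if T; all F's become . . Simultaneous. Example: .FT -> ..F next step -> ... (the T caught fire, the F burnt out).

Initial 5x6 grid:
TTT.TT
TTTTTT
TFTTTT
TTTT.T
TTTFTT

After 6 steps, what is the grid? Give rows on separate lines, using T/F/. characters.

Step 1: 7 trees catch fire, 2 burn out
  TTT.TT
  TFTTTT
  F.FTTT
  TFTF.T
  TTF.FT
Step 2: 8 trees catch fire, 7 burn out
  TFT.TT
  F.FTTT
  ...FTT
  F.F..T
  TF...F
Step 3: 6 trees catch fire, 8 burn out
  F.F.TT
  ...FTT
  ....FT
  .....F
  F.....
Step 4: 2 trees catch fire, 6 burn out
  ....TT
  ....FT
  .....F
  ......
  ......
Step 5: 2 trees catch fire, 2 burn out
  ....FT
  .....F
  ......
  ......
  ......
Step 6: 1 trees catch fire, 2 burn out
  .....F
  ......
  ......
  ......
  ......

.....F
......
......
......
......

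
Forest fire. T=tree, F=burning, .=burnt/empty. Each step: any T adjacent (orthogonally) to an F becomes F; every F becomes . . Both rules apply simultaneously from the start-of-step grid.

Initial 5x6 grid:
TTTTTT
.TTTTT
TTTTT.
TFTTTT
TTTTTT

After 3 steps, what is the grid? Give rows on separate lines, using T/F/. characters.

Step 1: 4 trees catch fire, 1 burn out
  TTTTTT
  .TTTTT
  TFTTT.
  F.FTTT
  TFTTTT
Step 2: 6 trees catch fire, 4 burn out
  TTTTTT
  .FTTTT
  F.FTT.
  ...FTT
  F.FTTT
Step 3: 5 trees catch fire, 6 burn out
  TFTTTT
  ..FTTT
  ...FT.
  ....FT
  ...FTT

TFTTTT
..FTTT
...FT.
....FT
...FTT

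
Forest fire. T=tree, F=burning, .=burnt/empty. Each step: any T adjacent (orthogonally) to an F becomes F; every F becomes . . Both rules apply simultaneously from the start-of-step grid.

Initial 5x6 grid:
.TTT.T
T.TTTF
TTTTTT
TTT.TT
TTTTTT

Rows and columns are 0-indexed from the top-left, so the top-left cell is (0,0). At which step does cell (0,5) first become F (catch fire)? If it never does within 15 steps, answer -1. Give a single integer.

Step 1: cell (0,5)='F' (+3 fires, +1 burnt)
  -> target ignites at step 1
Step 2: cell (0,5)='.' (+3 fires, +3 burnt)
Step 3: cell (0,5)='.' (+5 fires, +3 burnt)
Step 4: cell (0,5)='.' (+3 fires, +5 burnt)
Step 5: cell (0,5)='.' (+4 fires, +3 burnt)
Step 6: cell (0,5)='.' (+3 fires, +4 burnt)
Step 7: cell (0,5)='.' (+3 fires, +3 burnt)
Step 8: cell (0,5)='.' (+1 fires, +3 burnt)
Step 9: cell (0,5)='.' (+0 fires, +1 burnt)
  fire out at step 9

1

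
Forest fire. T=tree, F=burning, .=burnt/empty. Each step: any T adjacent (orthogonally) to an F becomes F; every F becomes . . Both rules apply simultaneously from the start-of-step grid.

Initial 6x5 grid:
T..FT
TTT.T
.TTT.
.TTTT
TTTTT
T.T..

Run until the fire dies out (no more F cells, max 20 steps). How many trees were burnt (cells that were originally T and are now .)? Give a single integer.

Step 1: +1 fires, +1 burnt (F count now 1)
Step 2: +1 fires, +1 burnt (F count now 1)
Step 3: +0 fires, +1 burnt (F count now 0)
Fire out after step 3
Initially T: 20, now '.': 12
Total burnt (originally-T cells now '.'): 2

Answer: 2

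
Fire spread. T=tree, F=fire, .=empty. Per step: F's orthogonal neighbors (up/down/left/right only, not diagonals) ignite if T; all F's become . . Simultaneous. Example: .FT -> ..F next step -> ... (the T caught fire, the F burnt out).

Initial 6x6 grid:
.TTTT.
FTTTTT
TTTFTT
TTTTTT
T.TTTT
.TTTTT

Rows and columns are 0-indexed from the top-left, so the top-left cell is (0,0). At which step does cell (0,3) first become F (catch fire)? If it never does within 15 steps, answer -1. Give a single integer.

Step 1: cell (0,3)='T' (+6 fires, +2 burnt)
Step 2: cell (0,3)='F' (+10 fires, +6 burnt)
  -> target ignites at step 2
Step 3: cell (0,3)='.' (+9 fires, +10 burnt)
Step 4: cell (0,3)='.' (+3 fires, +9 burnt)
Step 5: cell (0,3)='.' (+2 fires, +3 burnt)
Step 6: cell (0,3)='.' (+0 fires, +2 burnt)
  fire out at step 6

2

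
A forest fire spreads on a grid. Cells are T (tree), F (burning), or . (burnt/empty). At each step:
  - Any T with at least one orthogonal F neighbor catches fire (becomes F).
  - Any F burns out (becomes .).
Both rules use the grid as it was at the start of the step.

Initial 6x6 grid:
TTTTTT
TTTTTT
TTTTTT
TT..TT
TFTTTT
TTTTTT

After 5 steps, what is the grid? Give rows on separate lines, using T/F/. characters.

Step 1: 4 trees catch fire, 1 burn out
  TTTTTT
  TTTTTT
  TTTTTT
  TF..TT
  F.FTTT
  TFTTTT
Step 2: 5 trees catch fire, 4 burn out
  TTTTTT
  TTTTTT
  TFTTTT
  F...TT
  ...FTT
  F.FTTT
Step 3: 5 trees catch fire, 5 burn out
  TTTTTT
  TFTTTT
  F.FTTT
  ....TT
  ....FT
  ...FTT
Step 4: 7 trees catch fire, 5 burn out
  TFTTTT
  F.FTTT
  ...FTT
  ....FT
  .....F
  ....FT
Step 5: 6 trees catch fire, 7 burn out
  F.FTTT
  ...FTT
  ....FT
  .....F
  ......
  .....F

F.FTTT
...FTT
....FT
.....F
......
.....F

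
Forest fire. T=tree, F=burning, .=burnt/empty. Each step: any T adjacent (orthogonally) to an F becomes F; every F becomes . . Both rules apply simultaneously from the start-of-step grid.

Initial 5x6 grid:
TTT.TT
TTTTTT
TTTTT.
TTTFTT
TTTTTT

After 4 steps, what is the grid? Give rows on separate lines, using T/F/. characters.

Step 1: 4 trees catch fire, 1 burn out
  TTT.TT
  TTTTTT
  TTTFT.
  TTF.FT
  TTTFTT
Step 2: 7 trees catch fire, 4 burn out
  TTT.TT
  TTTFTT
  TTF.F.
  TF...F
  TTF.FT
Step 3: 6 trees catch fire, 7 burn out
  TTT.TT
  TTF.FT
  TF....
  F.....
  TF...F
Step 4: 6 trees catch fire, 6 burn out
  TTF.FT
  TF...F
  F.....
  ......
  F.....

TTF.FT
TF...F
F.....
......
F.....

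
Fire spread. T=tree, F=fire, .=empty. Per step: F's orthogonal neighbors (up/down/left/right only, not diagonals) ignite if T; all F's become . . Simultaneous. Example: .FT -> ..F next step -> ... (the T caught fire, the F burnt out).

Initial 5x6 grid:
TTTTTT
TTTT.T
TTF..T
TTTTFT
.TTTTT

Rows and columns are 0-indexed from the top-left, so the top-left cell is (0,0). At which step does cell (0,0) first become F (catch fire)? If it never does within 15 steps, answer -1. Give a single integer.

Step 1: cell (0,0)='T' (+6 fires, +2 burnt)
Step 2: cell (0,0)='T' (+9 fires, +6 burnt)
Step 3: cell (0,0)='T' (+6 fires, +9 burnt)
Step 4: cell (0,0)='F' (+3 fires, +6 burnt)
  -> target ignites at step 4
Step 5: cell (0,0)='.' (+0 fires, +3 burnt)
  fire out at step 5

4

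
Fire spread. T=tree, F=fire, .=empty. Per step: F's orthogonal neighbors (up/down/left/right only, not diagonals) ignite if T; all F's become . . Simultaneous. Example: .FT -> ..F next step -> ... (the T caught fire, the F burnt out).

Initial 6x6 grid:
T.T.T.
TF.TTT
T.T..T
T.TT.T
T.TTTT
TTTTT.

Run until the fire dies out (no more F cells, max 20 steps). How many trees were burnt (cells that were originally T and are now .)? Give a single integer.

Answer: 23

Derivation:
Step 1: +1 fires, +1 burnt (F count now 1)
Step 2: +2 fires, +1 burnt (F count now 2)
Step 3: +1 fires, +2 burnt (F count now 1)
Step 4: +1 fires, +1 burnt (F count now 1)
Step 5: +1 fires, +1 burnt (F count now 1)
Step 6: +1 fires, +1 burnt (F count now 1)
Step 7: +1 fires, +1 burnt (F count now 1)
Step 8: +2 fires, +1 burnt (F count now 2)
Step 9: +3 fires, +2 burnt (F count now 3)
Step 10: +3 fires, +3 burnt (F count now 3)
Step 11: +1 fires, +3 burnt (F count now 1)
Step 12: +1 fires, +1 burnt (F count now 1)
Step 13: +1 fires, +1 burnt (F count now 1)
Step 14: +1 fires, +1 burnt (F count now 1)
Step 15: +1 fires, +1 burnt (F count now 1)
Step 16: +2 fires, +1 burnt (F count now 2)
Step 17: +0 fires, +2 burnt (F count now 0)
Fire out after step 17
Initially T: 24, now '.': 35
Total burnt (originally-T cells now '.'): 23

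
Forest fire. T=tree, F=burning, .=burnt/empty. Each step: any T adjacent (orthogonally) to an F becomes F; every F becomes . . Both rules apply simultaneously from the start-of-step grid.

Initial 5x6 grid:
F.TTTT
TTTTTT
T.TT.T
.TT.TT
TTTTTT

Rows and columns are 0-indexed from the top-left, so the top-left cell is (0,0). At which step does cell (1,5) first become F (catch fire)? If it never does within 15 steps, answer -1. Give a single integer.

Step 1: cell (1,5)='T' (+1 fires, +1 burnt)
Step 2: cell (1,5)='T' (+2 fires, +1 burnt)
Step 3: cell (1,5)='T' (+1 fires, +2 burnt)
Step 4: cell (1,5)='T' (+3 fires, +1 burnt)
Step 5: cell (1,5)='T' (+4 fires, +3 burnt)
Step 6: cell (1,5)='F' (+4 fires, +4 burnt)
  -> target ignites at step 6
Step 7: cell (1,5)='.' (+4 fires, +4 burnt)
Step 8: cell (1,5)='.' (+3 fires, +4 burnt)
Step 9: cell (1,5)='.' (+2 fires, +3 burnt)
Step 10: cell (1,5)='.' (+0 fires, +2 burnt)
  fire out at step 10

6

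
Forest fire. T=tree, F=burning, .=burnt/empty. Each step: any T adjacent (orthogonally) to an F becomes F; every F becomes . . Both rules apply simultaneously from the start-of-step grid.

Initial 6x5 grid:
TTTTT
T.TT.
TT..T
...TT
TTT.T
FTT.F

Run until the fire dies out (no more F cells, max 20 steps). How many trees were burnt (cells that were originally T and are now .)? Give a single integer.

Answer: 9

Derivation:
Step 1: +3 fires, +2 burnt (F count now 3)
Step 2: +3 fires, +3 burnt (F count now 3)
Step 3: +3 fires, +3 burnt (F count now 3)
Step 4: +0 fires, +3 burnt (F count now 0)
Fire out after step 4
Initially T: 19, now '.': 20
Total burnt (originally-T cells now '.'): 9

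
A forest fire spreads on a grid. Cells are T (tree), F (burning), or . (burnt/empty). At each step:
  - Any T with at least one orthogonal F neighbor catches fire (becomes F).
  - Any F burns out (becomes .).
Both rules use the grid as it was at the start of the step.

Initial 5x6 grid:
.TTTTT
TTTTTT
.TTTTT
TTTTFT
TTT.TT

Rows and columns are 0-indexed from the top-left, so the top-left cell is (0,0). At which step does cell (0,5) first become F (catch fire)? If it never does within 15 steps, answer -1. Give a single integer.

Step 1: cell (0,5)='T' (+4 fires, +1 burnt)
Step 2: cell (0,5)='T' (+5 fires, +4 burnt)
Step 3: cell (0,5)='T' (+6 fires, +5 burnt)
Step 4: cell (0,5)='F' (+6 fires, +6 burnt)
  -> target ignites at step 4
Step 5: cell (0,5)='.' (+3 fires, +6 burnt)
Step 6: cell (0,5)='.' (+2 fires, +3 burnt)
Step 7: cell (0,5)='.' (+0 fires, +2 burnt)
  fire out at step 7

4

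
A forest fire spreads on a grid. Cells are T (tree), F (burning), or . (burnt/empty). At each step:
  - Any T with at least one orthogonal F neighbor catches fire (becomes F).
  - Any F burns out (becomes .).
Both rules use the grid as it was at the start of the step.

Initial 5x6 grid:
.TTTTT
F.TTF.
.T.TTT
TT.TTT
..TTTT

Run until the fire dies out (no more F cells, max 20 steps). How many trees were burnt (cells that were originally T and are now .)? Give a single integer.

Step 1: +3 fires, +2 burnt (F count now 3)
Step 2: +6 fires, +3 burnt (F count now 6)
Step 3: +4 fires, +6 burnt (F count now 4)
Step 4: +3 fires, +4 burnt (F count now 3)
Step 5: +1 fires, +3 burnt (F count now 1)
Step 6: +0 fires, +1 burnt (F count now 0)
Fire out after step 6
Initially T: 20, now '.': 27
Total burnt (originally-T cells now '.'): 17

Answer: 17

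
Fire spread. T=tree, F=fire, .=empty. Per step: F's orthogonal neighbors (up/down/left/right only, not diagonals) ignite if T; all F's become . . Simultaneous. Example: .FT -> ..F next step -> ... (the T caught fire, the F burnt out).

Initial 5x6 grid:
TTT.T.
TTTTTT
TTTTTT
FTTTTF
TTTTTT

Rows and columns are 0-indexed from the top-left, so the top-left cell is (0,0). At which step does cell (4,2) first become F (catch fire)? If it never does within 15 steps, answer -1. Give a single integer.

Step 1: cell (4,2)='T' (+6 fires, +2 burnt)
Step 2: cell (4,2)='T' (+8 fires, +6 burnt)
Step 3: cell (4,2)='F' (+7 fires, +8 burnt)
  -> target ignites at step 3
Step 4: cell (4,2)='.' (+4 fires, +7 burnt)
Step 5: cell (4,2)='.' (+1 fires, +4 burnt)
Step 6: cell (4,2)='.' (+0 fires, +1 burnt)
  fire out at step 6

3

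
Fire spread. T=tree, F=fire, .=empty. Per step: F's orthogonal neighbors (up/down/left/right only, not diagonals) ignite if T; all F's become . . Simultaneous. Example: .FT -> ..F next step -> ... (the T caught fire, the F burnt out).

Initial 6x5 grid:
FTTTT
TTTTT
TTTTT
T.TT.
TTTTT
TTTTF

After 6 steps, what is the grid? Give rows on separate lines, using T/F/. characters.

Step 1: 4 trees catch fire, 2 burn out
  .FTTT
  FTTTT
  TTTTT
  T.TT.
  TTTTF
  TTTF.
Step 2: 5 trees catch fire, 4 burn out
  ..FTT
  .FTTT
  FTTTT
  T.TT.
  TTTF.
  TTF..
Step 3: 7 trees catch fire, 5 burn out
  ...FT
  ..FTT
  .FTTT
  F.TF.
  TTF..
  TF...
Step 4: 8 trees catch fire, 7 burn out
  ....F
  ...FT
  ..FFT
  ..F..
  FF...
  F....
Step 5: 2 trees catch fire, 8 burn out
  .....
  ....F
  ....F
  .....
  .....
  .....
Step 6: 0 trees catch fire, 2 burn out
  .....
  .....
  .....
  .....
  .....
  .....

.....
.....
.....
.....
.....
.....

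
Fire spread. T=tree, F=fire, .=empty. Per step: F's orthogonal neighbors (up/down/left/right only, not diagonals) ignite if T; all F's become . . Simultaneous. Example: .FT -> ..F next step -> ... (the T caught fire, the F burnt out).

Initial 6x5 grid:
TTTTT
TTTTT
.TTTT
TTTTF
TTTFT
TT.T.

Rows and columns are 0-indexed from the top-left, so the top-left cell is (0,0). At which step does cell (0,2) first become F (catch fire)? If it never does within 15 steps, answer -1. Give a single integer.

Step 1: cell (0,2)='T' (+5 fires, +2 burnt)
Step 2: cell (0,2)='T' (+4 fires, +5 burnt)
Step 3: cell (0,2)='T' (+6 fires, +4 burnt)
Step 4: cell (0,2)='T' (+5 fires, +6 burnt)
Step 5: cell (0,2)='F' (+2 fires, +5 burnt)
  -> target ignites at step 5
Step 6: cell (0,2)='.' (+2 fires, +2 burnt)
Step 7: cell (0,2)='.' (+1 fires, +2 burnt)
Step 8: cell (0,2)='.' (+0 fires, +1 burnt)
  fire out at step 8

5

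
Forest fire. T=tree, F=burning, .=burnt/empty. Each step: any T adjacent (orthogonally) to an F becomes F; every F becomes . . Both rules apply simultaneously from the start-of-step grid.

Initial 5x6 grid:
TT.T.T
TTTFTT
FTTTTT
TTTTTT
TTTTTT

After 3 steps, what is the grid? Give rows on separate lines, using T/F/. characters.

Step 1: 7 trees catch fire, 2 burn out
  TT.F.T
  FTF.FT
  .FTFTT
  FTTTTT
  TTTTTT
Step 2: 8 trees catch fire, 7 burn out
  FT...T
  .F...F
  ..F.FT
  .FTFTT
  FTTTTT
Step 3: 7 trees catch fire, 8 burn out
  .F...F
  ......
  .....F
  ..F.FT
  .FTFTT

.F...F
......
.....F
..F.FT
.FTFTT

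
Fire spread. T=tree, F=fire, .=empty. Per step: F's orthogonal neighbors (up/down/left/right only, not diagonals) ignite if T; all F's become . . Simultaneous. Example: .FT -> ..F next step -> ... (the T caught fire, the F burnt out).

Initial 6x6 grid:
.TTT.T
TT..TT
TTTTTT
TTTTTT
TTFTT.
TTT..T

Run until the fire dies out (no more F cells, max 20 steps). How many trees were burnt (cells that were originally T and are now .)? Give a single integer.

Answer: 27

Derivation:
Step 1: +4 fires, +1 burnt (F count now 4)
Step 2: +6 fires, +4 burnt (F count now 6)
Step 3: +5 fires, +6 burnt (F count now 5)
Step 4: +4 fires, +5 burnt (F count now 4)
Step 5: +4 fires, +4 burnt (F count now 4)
Step 6: +2 fires, +4 burnt (F count now 2)
Step 7: +2 fires, +2 burnt (F count now 2)
Step 8: +0 fires, +2 burnt (F count now 0)
Fire out after step 8
Initially T: 28, now '.': 35
Total burnt (originally-T cells now '.'): 27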